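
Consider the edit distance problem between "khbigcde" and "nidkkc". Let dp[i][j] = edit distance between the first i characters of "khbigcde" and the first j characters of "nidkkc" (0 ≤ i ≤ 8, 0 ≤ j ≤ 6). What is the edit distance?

   ''  n  i  d  k  k  c
''  0  1  2  3  4  5  6
 k  1  1  2  3  3  4  5
 h  2  2  2  3  4  4  5
 b  3  3  3  3  4  5  5
 i  4  4  3  4  4  5  6
 g  5  5  4  4  5  5  6
 c  6  6  5  5  5  6  5
 d  7  7  6  5  6  6  6
 e  8  8  7  6  6  7  7

7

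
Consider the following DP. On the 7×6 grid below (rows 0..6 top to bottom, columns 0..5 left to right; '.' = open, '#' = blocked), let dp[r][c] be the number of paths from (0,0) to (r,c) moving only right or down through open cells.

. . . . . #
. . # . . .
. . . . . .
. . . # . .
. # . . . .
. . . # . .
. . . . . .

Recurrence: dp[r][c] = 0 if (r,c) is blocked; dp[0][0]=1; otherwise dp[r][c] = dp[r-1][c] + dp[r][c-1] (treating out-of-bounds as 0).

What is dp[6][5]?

r\c   0   1   2   3   4   5
  0   1   1   1   1   1   0
  1   1   2   0   1   2   2
  2   1   3   3   4   6   8
  3   1   4   7   0   6  14
  4   1   0   7   7  13  27
  5   1   1   8   0  13  40
  6   1   2  10  10  23  63

63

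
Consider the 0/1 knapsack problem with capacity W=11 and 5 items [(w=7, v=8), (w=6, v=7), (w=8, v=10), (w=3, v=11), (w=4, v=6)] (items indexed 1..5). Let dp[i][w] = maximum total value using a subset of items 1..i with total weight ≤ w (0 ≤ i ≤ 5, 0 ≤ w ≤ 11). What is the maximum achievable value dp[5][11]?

21

i\w   0   1   2   3   4   5   6   7   8   9  10  11
  0   0   0   0   0   0   0   0   0   0   0   0   0
  1   0   0   0   0   0   0   0   8   8   8   8   8
  2   0   0   0   0   0   0   7   8   8   8   8   8
  3   0   0   0   0   0   0   7   8  10  10  10  10
  4   0   0   0  11  11  11  11  11  11  18  19  21
  5   0   0   0  11  11  11  11  17  17  18  19  21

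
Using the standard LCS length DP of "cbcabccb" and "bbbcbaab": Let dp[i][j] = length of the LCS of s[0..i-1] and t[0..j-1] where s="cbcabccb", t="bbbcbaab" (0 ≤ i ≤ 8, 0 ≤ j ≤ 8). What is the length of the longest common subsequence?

   ''  b  b  b  c  b  a  a  b
''  0  0  0  0  0  0  0  0  0
 c  0  0  0  0  1  1  1  1  1
 b  0  1  1  1  1  2  2  2  2
 c  0  1  1  1  2  2  2  2  2
 a  0  1  1  1  2  2  3  3  3
 b  0  1  2  2  2  3  3  3  4
 c  0  1  2  2  3  3  3  3  4
 c  0  1  2  2  3  3  3  3  4
 b  0  1  2  3  3  4  4  4  4

4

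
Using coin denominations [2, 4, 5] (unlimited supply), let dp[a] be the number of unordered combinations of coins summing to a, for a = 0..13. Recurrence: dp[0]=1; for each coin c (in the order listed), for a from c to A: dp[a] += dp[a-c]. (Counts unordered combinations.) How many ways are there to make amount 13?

after  coin     0     1     2     3     4     5     6     7     8     9    10    11    12    13
          2     1     0     1     0     1     0     1     0     1     0     1     0     1     0
          4     1     0     1     0     2     0     2     0     3     0     3     0     4     0
          5     1     0     1     0     2     1     2     1     3     2     4     2     5     3

3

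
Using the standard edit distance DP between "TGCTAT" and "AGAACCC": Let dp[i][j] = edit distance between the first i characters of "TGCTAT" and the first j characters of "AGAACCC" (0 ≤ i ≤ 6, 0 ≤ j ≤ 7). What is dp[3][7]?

   ''  A  G  A  A  C  C  C
''  0  1  2  3  4  5  6  7
 T  1  1  2  3  4  5  6  7
 G  2  2  1  2  3  4  5  6
 C  3  3  2  2  3  3  4  5
 T  4  4  3  3  3  4  4  5
 A  5  4  4  3  3  4  5  5
 T  6  5  5  4  4  4  5  6

5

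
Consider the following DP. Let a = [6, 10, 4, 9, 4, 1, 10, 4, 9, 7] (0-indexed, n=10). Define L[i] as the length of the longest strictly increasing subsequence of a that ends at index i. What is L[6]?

3

   i    0    1    2    3    4    5    6    7    8    9
a[i]    6   10    4    9    4    1   10    4    9    7
L[i]    1    2    1    2    1    1    3    2    3    3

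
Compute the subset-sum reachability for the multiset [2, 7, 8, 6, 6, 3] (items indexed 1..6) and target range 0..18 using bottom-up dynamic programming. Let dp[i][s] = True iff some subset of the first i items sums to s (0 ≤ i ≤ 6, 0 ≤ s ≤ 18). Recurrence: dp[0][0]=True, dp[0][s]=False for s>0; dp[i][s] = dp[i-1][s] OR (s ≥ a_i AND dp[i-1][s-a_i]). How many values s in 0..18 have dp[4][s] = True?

12

i\s   0   1   2   3   4   5   6   7   8   9  10  11  12  13  14  15  16  17  18
  0   T   F   F   F   F   F   F   F   F   F   F   F   F   F   F   F   F   F   F
  1   T   F   T   F   F   F   F   F   F   F   F   F   F   F   F   F   F   F   F
  2   T   F   T   F   F   F   F   T   F   T   F   F   F   F   F   F   F   F   F
  3   T   F   T   F   F   F   F   T   T   T   T   F   F   F   F   T   F   T   F
  4   T   F   T   F   F   F   T   T   T   T   T   F   F   T   T   T   T   T   F
  5   T   F   T   F   F   F   T   T   T   T   T   F   T   T   T   T   T   T   F
  6   T   F   T   T   F   T   T   T   T   T   T   T   T   T   T   T   T   T   T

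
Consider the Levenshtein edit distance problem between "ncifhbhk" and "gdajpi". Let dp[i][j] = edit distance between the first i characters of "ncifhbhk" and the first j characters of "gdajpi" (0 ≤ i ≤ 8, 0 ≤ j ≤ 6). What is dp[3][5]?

5

   ''  g  d  a  j  p  i
''  0  1  2  3  4  5  6
 n  1  1  2  3  4  5  6
 c  2  2  2  3  4  5  6
 i  3  3  3  3  4  5  5
 f  4  4  4  4  4  5  6
 h  5  5  5  5  5  5  6
 b  6  6  6  6  6  6  6
 h  7  7  7  7  7  7  7
 k  8  8  8  8  8  8  8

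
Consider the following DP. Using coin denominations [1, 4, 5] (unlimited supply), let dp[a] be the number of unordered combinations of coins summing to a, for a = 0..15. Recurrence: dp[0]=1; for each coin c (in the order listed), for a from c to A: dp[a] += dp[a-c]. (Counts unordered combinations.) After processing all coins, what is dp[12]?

7

after  coin     0     1     2     3     4     5     6     7     8     9    10    11    12    13    14    15
          1     1     1     1     1     1     1     1     1     1     1     1     1     1     1     1     1
          4     1     1     1     1     2     2     2     2     3     3     3     3     4     4     4     4
          5     1     1     1     1     2     3     3     3     4     5     6     6     7     8     9    10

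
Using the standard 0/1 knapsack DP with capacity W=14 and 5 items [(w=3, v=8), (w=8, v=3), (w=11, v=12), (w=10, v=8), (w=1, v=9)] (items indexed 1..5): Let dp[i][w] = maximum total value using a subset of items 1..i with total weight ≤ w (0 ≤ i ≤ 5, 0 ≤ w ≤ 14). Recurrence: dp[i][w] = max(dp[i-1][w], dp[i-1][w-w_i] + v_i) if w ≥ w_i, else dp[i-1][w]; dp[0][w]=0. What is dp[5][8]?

i\w   0   1   2   3   4   5   6   7   8   9  10  11  12  13  14
  0   0   0   0   0   0   0   0   0   0   0   0   0   0   0   0
  1   0   0   0   8   8   8   8   8   8   8   8   8   8   8   8
  2   0   0   0   8   8   8   8   8   8   8   8  11  11  11  11
  3   0   0   0   8   8   8   8   8   8   8   8  12  12  12  20
  4   0   0   0   8   8   8   8   8   8   8   8  12  12  16  20
  5   0   9   9   9  17  17  17  17  17  17  17  17  21  21  25

17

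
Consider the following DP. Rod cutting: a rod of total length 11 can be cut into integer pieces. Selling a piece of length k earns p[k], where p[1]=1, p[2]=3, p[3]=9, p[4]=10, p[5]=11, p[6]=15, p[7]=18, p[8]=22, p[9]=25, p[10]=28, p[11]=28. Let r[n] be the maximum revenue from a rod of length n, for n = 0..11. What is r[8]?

   n    0    1    2    3    4    5    6    7    8    9   10   11
r[n]    0    1    3    9   10   12   18   19   22   27   28   31

22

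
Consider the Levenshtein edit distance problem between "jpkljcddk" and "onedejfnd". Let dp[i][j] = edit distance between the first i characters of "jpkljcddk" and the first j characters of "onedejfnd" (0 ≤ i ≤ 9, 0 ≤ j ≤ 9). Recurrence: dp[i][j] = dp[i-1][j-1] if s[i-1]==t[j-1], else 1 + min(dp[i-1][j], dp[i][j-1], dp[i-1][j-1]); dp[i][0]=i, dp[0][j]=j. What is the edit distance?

8

   ''  o  n  e  d  e  j  f  n  d
''  0  1  2  3  4  5  6  7  8  9
 j  1  1  2  3  4  5  5  6  7  8
 p  2  2  2  3  4  5  6  6  7  8
 k  3  3  3  3  4  5  6  7  7  8
 l  4  4  4  4  4  5  6  7  8  8
 j  5  5  5  5  5  5  5  6  7  8
 c  6  6  6  6  6  6  6  6  7  8
 d  7  7  7  7  6  7  7  7  7  7
 d  8  8  8  8  7  7  8  8  8  7
 k  9  9  9  9  8  8  8  9  9  8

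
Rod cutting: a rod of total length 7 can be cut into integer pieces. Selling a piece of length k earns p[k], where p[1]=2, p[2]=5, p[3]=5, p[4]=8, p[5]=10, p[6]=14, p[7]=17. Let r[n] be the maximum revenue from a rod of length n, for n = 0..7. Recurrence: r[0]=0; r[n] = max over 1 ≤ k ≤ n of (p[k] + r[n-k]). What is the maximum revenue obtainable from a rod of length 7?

17

   n    0    1    2    3    4    5    6    7
r[n]    0    2    5    7   10   12   15   17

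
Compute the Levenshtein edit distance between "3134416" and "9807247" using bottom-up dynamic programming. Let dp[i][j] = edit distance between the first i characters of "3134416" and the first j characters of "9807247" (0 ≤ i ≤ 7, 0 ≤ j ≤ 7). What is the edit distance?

   ''  9  8  0  7  2  4  7
''  0  1  2  3  4  5  6  7
 3  1  1  2  3  4  5  6  7
 1  2  2  2  3  4  5  6  7
 3  3  3  3  3  4  5  6  7
 4  4  4  4  4  4  5  5  6
 4  5  5  5  5  5  5  5  6
 1  6  6  6  6  6  6  6  6
 6  7  7  7  7  7  7  7  7

7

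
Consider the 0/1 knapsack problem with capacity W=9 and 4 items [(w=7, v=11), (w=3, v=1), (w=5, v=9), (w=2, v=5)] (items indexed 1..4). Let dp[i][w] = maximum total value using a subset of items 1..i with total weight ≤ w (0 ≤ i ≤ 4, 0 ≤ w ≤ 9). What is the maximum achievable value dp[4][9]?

i\w   0   1   2   3   4   5   6   7   8   9
  0   0   0   0   0   0   0   0   0   0   0
  1   0   0   0   0   0   0   0  11  11  11
  2   0   0   0   1   1   1   1  11  11  11
  3   0   0   0   1   1   9   9  11  11  11
  4   0   0   5   5   5   9   9  14  14  16

16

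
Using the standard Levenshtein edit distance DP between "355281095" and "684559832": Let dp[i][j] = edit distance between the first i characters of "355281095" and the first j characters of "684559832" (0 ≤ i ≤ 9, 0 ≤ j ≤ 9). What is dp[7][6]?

   ''  6  8  4  5  5  9  8  3  2
''  0  1  2  3  4  5  6  7  8  9
 3  1  1  2  3  4  5  6  7  7  8
 5  2  2  2  3  3  4  5  6  7  8
 5  3  3  3  3  3  3  4  5  6  7
 2  4  4  4  4  4  4  4  5  6  6
 8  5  5  4  5  5  5  5  4  5  6
 1  6  6  5  5  6  6  6  5  5  6
 0  7  7  6  6  6  7  7  6  6  6
 9  8  8  7  7  7  7  7  7  7  7
 5  9  9  8  8  7  7  8  8  8  8

7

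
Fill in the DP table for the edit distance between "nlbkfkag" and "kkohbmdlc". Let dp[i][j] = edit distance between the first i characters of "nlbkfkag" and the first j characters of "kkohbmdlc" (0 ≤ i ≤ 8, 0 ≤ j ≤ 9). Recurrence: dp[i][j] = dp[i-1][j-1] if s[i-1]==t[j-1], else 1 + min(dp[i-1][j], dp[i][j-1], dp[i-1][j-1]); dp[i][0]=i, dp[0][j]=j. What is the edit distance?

   ''  k  k  o  h  b  m  d  l  c
''  0  1  2  3  4  5  6  7  8  9
 n  1  1  2  3  4  5  6  7  8  9
 l  2  2  2  3  4  5  6  7  7  8
 b  3  3  3  3  4  4  5  6  7  8
 k  4  3  3  4  4  5  5  6  7  8
 f  5  4  4  4  5  5  6  6  7  8
 k  6  5  4  5  5  6  6  7  7  8
 a  7  6  5  5  6  6  7  7  8  8
 g  8  7  6  6  6  7  7  8  8  9

9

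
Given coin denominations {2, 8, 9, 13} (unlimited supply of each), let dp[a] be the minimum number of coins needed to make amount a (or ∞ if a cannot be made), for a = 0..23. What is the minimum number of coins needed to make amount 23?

3

 a  0  1  2  3  4  5  6  7  8  9 10 11 12 13 14 15 16 17 18 19 20 21 22 23
dp  0  -  1  -  2  -  3  -  1  1  2  2  3  1  4  2  2  2  2  3  3  2  2  3
(- denotes ∞ / unreachable)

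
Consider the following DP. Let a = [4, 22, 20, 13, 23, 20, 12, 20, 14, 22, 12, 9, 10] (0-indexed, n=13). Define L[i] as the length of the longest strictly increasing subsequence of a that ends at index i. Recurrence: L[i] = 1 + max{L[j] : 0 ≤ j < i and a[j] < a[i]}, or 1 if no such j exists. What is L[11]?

2

   i    0    1    2    3    4    5    6    7    8    9   10   11   12
a[i]    4   22   20   13   23   20   12   20   14   22   12    9   10
L[i]    1    2    2    2    3    3    2    3    3    4    2    2    3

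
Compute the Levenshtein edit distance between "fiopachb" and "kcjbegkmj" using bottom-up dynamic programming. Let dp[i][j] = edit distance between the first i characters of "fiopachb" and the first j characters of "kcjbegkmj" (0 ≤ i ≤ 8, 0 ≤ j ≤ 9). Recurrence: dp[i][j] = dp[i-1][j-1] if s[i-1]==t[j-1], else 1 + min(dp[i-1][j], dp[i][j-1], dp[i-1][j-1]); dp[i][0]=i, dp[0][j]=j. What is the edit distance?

9

   ''  k  c  j  b  e  g  k  m  j
''  0  1  2  3  4  5  6  7  8  9
 f  1  1  2  3  4  5  6  7  8  9
 i  2  2  2  3  4  5  6  7  8  9
 o  3  3  3  3  4  5  6  7  8  9
 p  4  4  4  4  4  5  6  7  8  9
 a  5  5  5  5  5  5  6  7  8  9
 c  6  6  5  6  6  6  6  7  8  9
 h  7  7  6  6  7  7  7  7  8  9
 b  8  8  7  7  6  7  8  8  8  9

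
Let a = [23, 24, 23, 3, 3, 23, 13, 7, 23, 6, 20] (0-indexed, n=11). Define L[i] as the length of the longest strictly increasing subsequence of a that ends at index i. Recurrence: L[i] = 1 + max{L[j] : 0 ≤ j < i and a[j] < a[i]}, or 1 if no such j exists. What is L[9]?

2

   i    0    1    2    3    4    5    6    7    8    9   10
a[i]   23   24   23    3    3   23   13    7   23    6   20
L[i]    1    2    1    1    1    2    2    2    3    2    3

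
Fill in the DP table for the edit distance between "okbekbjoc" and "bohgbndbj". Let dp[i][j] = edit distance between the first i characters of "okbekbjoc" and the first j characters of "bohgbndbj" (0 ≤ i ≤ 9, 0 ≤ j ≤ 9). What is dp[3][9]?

   ''  b  o  h  g  b  n  d  b  j
''  0  1  2  3  4  5  6  7  8  9
 o  1  1  1  2  3  4  5  6  7  8
 k  2  2  2  2  3  4  5  6  7  8
 b  3  2  3  3  3  3  4  5  6  7
 e  4  3  3  4  4  4  4  5  6  7
 k  5  4  4  4  5  5  5  5  6  7
 b  6  5  5  5  5  5  6  6  5  6
 j  7  6  6  6  6  6  6  7  6  5
 o  8  7  6  7  7  7  7  7  7  6
 c  9  8  7  7  8  8  8  8  8  7

7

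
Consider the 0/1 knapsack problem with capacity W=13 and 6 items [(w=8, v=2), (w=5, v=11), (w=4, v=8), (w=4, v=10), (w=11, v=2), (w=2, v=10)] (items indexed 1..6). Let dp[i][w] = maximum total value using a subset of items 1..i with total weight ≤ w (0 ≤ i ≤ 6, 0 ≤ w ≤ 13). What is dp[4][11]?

i\w   0   1   2   3   4   5   6   7   8   9  10  11  12  13
  0   0   0   0   0   0   0   0   0   0   0   0   0   0   0
  1   0   0   0   0   0   0   0   0   2   2   2   2   2   2
  2   0   0   0   0   0  11  11  11  11  11  11  11  11  13
  3   0   0   0   0   8  11  11  11  11  19  19  19  19  19
  4   0   0   0   0  10  11  11  11  18  21  21  21  21  29
  5   0   0   0   0  10  11  11  11  18  21  21  21  21  29
  6   0   0  10  10  10  11  20  21  21  21  28  31  31  31

21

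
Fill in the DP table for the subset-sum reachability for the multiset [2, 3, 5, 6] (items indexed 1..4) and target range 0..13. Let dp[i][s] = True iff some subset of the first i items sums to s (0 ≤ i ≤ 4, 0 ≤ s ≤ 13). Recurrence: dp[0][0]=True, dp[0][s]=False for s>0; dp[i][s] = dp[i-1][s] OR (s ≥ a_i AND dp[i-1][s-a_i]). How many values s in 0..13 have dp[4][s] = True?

11

i\s   0   1   2   3   4   5   6   7   8   9  10  11  12  13
  0   T   F   F   F   F   F   F   F   F   F   F   F   F   F
  1   T   F   T   F   F   F   F   F   F   F   F   F   F   F
  2   T   F   T   T   F   T   F   F   F   F   F   F   F   F
  3   T   F   T   T   F   T   F   T   T   F   T   F   F   F
  4   T   F   T   T   F   T   T   T   T   T   T   T   F   T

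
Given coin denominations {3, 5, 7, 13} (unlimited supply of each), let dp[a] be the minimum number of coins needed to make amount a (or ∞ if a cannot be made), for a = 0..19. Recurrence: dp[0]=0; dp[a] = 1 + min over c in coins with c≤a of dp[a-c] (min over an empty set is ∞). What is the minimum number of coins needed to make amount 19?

3

 a  0  1  2  3  4  5  6  7  8  9 10 11 12 13 14 15 16 17 18 19
dp  0  -  -  1  -  1  2  1  2  3  2  3  2  1  2  3  2  3  2  3
(- denotes ∞ / unreachable)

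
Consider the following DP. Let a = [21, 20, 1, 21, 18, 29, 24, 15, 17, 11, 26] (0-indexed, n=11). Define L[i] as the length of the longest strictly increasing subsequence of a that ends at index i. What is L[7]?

   i    0    1    2    3    4    5    6    7    8    9   10
a[i]   21   20    1   21   18   29   24   15   17   11   26
L[i]    1    1    1    2    2    3    3    2    3    2    4

2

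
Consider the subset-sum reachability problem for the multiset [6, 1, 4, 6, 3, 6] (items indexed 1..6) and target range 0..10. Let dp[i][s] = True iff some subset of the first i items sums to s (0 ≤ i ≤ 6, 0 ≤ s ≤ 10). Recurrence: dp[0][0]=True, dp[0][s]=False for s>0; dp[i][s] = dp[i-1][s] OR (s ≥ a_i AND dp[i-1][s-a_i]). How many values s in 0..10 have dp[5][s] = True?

10

i\s   0   1   2   3   4   5   6   7   8   9  10
  0   T   F   F   F   F   F   F   F   F   F   F
  1   T   F   F   F   F   F   T   F   F   F   F
  2   T   T   F   F   F   F   T   T   F   F   F
  3   T   T   F   F   T   T   T   T   F   F   T
  4   T   T   F   F   T   T   T   T   F   F   T
  5   T   T   F   T   T   T   T   T   T   T   T
  6   T   T   F   T   T   T   T   T   T   T   T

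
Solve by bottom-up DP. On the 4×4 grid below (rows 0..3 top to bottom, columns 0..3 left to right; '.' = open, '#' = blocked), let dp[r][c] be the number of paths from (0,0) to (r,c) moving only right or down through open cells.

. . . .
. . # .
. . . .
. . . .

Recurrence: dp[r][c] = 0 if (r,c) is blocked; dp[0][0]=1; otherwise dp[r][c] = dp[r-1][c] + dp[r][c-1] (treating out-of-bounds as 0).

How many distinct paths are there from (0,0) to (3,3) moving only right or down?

11

r\c   0   1   2   3
  0   1   1   1   1
  1   1   2   0   1
  2   1   3   3   4
  3   1   4   7  11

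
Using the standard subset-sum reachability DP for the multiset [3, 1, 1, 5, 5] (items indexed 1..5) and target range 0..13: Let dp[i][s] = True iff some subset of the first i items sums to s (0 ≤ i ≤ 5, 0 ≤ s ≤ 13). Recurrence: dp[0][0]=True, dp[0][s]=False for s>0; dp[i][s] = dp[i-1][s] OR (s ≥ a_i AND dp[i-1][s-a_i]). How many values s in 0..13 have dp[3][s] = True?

i\s   0   1   2   3   4   5   6   7   8   9  10  11  12  13
  0   T   F   F   F   F   F   F   F   F   F   F   F   F   F
  1   T   F   F   T   F   F   F   F   F   F   F   F   F   F
  2   T   T   F   T   T   F   F   F   F   F   F   F   F   F
  3   T   T   T   T   T   T   F   F   F   F   F   F   F   F
  4   T   T   T   T   T   T   T   T   T   T   T   F   F   F
  5   T   T   T   T   T   T   T   T   T   T   T   T   T   T

6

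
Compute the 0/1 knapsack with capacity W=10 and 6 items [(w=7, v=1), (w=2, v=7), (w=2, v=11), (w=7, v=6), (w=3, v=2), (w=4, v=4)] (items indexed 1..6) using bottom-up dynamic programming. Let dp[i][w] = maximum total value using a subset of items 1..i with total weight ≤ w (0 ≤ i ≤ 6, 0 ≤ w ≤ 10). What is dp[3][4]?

18

i\w   0   1   2   3   4   5   6   7   8   9  10
  0   0   0   0   0   0   0   0   0   0   0   0
  1   0   0   0   0   0   0   0   1   1   1   1
  2   0   0   7   7   7   7   7   7   7   8   8
  3   0   0  11  11  18  18  18  18  18  18  18
  4   0   0  11  11  18  18  18  18  18  18  18
  5   0   0  11  11  18  18  18  20  20  20  20
  6   0   0  11  11  18  18  18  20  22  22  22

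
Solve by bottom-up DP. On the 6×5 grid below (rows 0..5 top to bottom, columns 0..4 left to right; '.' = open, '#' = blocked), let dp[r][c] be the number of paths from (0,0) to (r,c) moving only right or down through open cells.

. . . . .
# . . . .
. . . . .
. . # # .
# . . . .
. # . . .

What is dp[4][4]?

r\c   0   1   2   3   4
  0   1   1   1   1   1
  1   0   1   2   3   4
  2   0   1   3   6  10
  3   0   1   0   0  10
  4   0   1   1   1  11
  5   0   0   1   2  13

11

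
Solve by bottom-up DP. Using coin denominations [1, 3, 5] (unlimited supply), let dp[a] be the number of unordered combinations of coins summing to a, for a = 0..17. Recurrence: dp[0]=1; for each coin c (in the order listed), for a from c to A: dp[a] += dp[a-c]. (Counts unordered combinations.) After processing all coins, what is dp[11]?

8

after  coin     0     1     2     3     4     5     6     7     8     9    10    11    12    13    14    15    16    17
          1     1     1     1     1     1     1     1     1     1     1     1     1     1     1     1     1     1     1
          3     1     1     1     2     2     2     3     3     3     4     4     4     5     5     5     6     6     6
          5     1     1     1     2     2     3     4     4     5     6     7     8     9    10    11    13    14    15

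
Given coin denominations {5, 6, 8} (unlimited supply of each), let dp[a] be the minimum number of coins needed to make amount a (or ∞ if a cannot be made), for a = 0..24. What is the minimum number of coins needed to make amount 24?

3

 a  0  1  2  3  4  5  6  7  8  9 10 11 12 13 14 15 16 17 18 19 20 21 22 23 24
dp  0  -  -  -  -  1  1  -  1  -  2  2  2  2  2  3  2  3  3  3  3  3  3  4  3
(- denotes ∞ / unreachable)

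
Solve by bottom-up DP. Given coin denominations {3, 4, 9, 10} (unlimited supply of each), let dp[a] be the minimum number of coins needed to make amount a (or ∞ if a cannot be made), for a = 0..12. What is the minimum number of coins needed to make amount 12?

2

 a  0  1  2  3  4  5  6  7  8  9 10 11 12
dp  0  -  -  1  1  -  2  2  2  1  1  3  2
(- denotes ∞ / unreachable)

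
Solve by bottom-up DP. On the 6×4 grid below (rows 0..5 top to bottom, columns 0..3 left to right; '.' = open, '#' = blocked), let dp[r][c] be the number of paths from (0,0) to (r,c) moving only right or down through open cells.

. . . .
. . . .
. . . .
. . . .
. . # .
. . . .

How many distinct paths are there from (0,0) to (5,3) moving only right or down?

r\c   0   1   2   3
  0   1   1   1   1
  1   1   2   3   4
  2   1   3   6  10
  3   1   4  10  20
  4   1   5   0  20
  5   1   6   6  26

26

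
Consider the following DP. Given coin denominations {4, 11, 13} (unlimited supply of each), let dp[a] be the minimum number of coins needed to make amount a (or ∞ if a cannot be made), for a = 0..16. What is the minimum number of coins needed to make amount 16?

 a  0  1  2  3  4  5  6  7  8  9 10 11 12 13 14 15 16
dp  0  -  -  -  1  -  -  -  2  -  -  1  3  1  -  2  4
(- denotes ∞ / unreachable)

4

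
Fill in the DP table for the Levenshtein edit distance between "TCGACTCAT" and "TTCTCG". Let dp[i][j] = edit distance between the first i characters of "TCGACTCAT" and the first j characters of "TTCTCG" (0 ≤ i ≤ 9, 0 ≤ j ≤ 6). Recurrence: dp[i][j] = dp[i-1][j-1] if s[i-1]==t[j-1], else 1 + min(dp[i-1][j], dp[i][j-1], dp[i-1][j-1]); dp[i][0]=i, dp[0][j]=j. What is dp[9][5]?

   ''  T  T  C  T  C  G
''  0  1  2  3  4  5  6
 T  1  0  1  2  3  4  5
 C  2  1  1  1  2  3  4
 G  3  2  2  2  2  3  3
 A  4  3  3  3  3  3  4
 C  5  4  4  3  4  3  4
 T  6  5  4  4  3  4  4
 C  7  6  5  4  4  3  4
 A  8  7  6  5  5  4  4
 T  9  8  7  6  5  5  5

5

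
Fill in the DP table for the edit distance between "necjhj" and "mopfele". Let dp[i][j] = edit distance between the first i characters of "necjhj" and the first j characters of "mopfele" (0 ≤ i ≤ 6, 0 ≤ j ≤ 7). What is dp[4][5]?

5

   ''  m  o  p  f  e  l  e
''  0  1  2  3  4  5  6  7
 n  1  1  2  3  4  5  6  7
 e  2  2  2  3  4  4  5  6
 c  3  3  3  3  4  5  5  6
 j  4  4  4  4  4  5  6  6
 h  5  5  5  5  5  5  6  7
 j  6  6  6  6  6  6  6  7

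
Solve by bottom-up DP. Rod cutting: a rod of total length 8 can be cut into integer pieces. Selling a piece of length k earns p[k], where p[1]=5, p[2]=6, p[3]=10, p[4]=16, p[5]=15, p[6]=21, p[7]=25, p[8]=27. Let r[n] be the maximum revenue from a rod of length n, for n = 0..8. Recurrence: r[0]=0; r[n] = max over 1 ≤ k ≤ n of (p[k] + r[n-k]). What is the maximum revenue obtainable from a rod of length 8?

   n    0    1    2    3    4    5    6    7    8
r[n]    0    5   10   15   20   25   30   35   40

40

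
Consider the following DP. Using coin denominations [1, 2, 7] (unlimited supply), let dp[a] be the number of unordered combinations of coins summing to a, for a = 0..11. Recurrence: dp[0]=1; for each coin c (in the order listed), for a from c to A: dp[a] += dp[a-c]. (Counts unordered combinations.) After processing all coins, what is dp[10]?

8

after  coin     0     1     2     3     4     5     6     7     8     9    10    11
          1     1     1     1     1     1     1     1     1     1     1     1     1
          2     1     1     2     2     3     3     4     4     5     5     6     6
          7     1     1     2     2     3     3     4     5     6     7     8     9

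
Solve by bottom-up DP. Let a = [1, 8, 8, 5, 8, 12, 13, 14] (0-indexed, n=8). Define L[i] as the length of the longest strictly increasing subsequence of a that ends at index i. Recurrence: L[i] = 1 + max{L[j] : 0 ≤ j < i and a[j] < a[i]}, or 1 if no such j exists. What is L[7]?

   i    0    1    2    3    4    5    6    7
a[i]    1    8    8    5    8   12   13   14
L[i]    1    2    2    2    3    4    5    6

6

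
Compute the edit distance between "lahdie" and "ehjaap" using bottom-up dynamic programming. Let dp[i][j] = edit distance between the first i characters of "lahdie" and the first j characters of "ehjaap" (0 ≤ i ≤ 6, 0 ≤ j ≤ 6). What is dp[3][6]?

   ''  e  h  j  a  a  p
''  0  1  2  3  4  5  6
 l  1  1  2  3  4  5  6
 a  2  2  2  3  3  4  5
 h  3  3  2  3  4  4  5
 d  4  4  3  3  4  5  5
 i  5  5  4  4  4  5  6
 e  6  5  5  5  5  5  6

5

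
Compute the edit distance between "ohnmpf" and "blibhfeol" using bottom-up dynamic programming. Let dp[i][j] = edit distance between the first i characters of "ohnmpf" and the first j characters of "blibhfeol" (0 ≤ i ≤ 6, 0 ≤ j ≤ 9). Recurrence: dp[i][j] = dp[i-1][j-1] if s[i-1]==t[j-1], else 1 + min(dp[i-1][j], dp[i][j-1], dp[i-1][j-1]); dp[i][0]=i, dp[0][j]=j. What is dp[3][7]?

   ''  b  l  i  b  h  f  e  o  l
''  0  1  2  3  4  5  6  7  8  9
 o  1  1  2  3  4  5  6  7  7  8
 h  2  2  2  3  4  4  5  6  7  8
 n  3  3  3  3  4  5  5  6  7  8
 m  4  4  4  4  4  5  6  6  7  8
 p  5  5  5  5  5  5  6  7  7  8
 f  6  6  6  6  6  6  5  6  7  8

6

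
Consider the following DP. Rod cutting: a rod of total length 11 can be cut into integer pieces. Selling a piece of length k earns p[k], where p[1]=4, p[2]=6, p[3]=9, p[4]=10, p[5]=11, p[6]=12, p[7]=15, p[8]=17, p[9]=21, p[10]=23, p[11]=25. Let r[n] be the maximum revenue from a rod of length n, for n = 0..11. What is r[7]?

   n    0    1    2    3    4    5    6    7    8    9   10   11
r[n]    0    4    8   12   16   20   24   28   32   36   40   44

28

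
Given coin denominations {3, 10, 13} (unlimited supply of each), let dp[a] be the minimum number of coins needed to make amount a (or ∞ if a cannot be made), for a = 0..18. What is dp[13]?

1

 a  0  1  2  3  4  5  6  7  8  9 10 11 12 13 14 15 16 17 18
dp  0  -  -  1  -  -  2  -  -  3  1  -  4  1  -  5  2  -  6
(- denotes ∞ / unreachable)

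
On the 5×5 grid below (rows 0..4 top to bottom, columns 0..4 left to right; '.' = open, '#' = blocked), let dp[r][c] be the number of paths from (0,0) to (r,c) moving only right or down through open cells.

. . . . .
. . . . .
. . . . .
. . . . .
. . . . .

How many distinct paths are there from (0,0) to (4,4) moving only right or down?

70

r\c   0   1   2   3   4
  0   1   1   1   1   1
  1   1   2   3   4   5
  2   1   3   6  10  15
  3   1   4  10  20  35
  4   1   5  15  35  70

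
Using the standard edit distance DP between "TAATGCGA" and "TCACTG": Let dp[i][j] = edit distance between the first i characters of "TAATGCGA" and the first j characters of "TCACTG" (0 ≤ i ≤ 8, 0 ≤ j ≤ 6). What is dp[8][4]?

   ''  T  C  A  C  T  G
''  0  1  2  3  4  5  6
 T  1  0  1  2  3  4  5
 A  2  1  1  1  2  3  4
 A  3  2  2  1  2  3  4
 T  4  3  3  2  2  2  3
 G  5  4  4  3  3  3  2
 C  6  5  4  4  3  4  3
 G  7  6  5  5  4  4  4
 A  8  7  6  5  5  5  5

5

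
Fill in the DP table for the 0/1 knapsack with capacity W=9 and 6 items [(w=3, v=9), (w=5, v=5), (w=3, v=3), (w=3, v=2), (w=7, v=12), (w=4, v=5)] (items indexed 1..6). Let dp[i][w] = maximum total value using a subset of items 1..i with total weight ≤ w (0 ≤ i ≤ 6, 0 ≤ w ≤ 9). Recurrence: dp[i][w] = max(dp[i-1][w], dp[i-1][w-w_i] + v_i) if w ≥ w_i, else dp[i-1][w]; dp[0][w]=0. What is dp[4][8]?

14

i\w   0   1   2   3   4   5   6   7   8   9
  0   0   0   0   0   0   0   0   0   0   0
  1   0   0   0   9   9   9   9   9   9   9
  2   0   0   0   9   9   9   9   9  14  14
  3   0   0   0   9   9   9  12  12  14  14
  4   0   0   0   9   9   9  12  12  14  14
  5   0   0   0   9   9   9  12  12  14  14
  6   0   0   0   9   9   9  12  14  14  14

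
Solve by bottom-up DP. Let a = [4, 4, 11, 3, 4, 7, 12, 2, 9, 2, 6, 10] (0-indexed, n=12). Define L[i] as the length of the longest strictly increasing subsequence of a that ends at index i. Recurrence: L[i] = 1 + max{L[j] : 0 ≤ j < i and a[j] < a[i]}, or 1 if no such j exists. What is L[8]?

4

   i    0    1    2    3    4    5    6    7    8    9   10   11
a[i]    4    4   11    3    4    7   12    2    9    2    6   10
L[i]    1    1    2    1    2    3    4    1    4    1    3    5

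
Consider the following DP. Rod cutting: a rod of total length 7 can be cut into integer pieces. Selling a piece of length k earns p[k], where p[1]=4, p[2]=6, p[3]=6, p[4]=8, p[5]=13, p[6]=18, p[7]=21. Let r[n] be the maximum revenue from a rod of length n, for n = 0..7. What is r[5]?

   n    0    1    2    3    4    5    6    7
r[n]    0    4    8   12   16   20   24   28

20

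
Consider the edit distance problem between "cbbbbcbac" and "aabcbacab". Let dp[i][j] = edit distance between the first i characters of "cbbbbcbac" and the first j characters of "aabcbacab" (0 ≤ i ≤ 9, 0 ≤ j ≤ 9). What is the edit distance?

6

   ''  a  a  b  c  b  a  c  a  b
''  0  1  2  3  4  5  6  7  8  9
 c  1  1  2  3  3  4  5  6  7  8
 b  2  2  2  2  3  3  4  5  6  7
 b  3  3  3  2  3  3  4  5  6  6
 b  4  4  4  3  3  3  4  5  6  6
 b  5  5  5  4  4  3  4  5  6  6
 c  6  6  6  5  4  4  4  4  5  6
 b  7  7  7  6  5  4  5  5  5  5
 a  8  7  7  7  6  5  4  5  5  6
 c  9  8  8  8  7  6  5  4  5  6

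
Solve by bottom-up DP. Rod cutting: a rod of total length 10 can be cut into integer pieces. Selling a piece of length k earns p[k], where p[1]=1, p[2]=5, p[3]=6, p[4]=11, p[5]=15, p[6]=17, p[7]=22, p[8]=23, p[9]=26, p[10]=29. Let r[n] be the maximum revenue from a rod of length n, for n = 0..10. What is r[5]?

15

   n    0    1    2    3    4    5    6    7    8    9   10
r[n]    0    1    5    6   11   15   17   22   23   27   30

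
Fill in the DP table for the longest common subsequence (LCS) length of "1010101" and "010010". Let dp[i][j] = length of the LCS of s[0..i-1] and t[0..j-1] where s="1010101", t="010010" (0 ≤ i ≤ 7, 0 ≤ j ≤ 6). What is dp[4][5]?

   ''  0  1  0  0  1  0
''  0  0  0  0  0  0  0
 1  0  0  1  1  1  1  1
 0  0  1  1  2  2  2  2
 1  0  1  2  2  2  3  3
 0  0  1  2  3  3  3  4
 1  0  1  2  3  3  4  4
 0  0  1  2  3  4  4  5
 1  0  1  2  3  4  5  5

3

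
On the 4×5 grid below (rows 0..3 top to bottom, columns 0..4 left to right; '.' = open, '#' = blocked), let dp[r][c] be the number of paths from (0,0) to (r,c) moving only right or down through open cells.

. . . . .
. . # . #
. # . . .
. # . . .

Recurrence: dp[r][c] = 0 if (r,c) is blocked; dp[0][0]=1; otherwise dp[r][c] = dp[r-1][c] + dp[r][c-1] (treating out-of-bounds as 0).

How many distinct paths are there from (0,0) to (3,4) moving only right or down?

2

r\c   0   1   2   3   4
  0   1   1   1   1   1
  1   1   2   0   1   0
  2   1   0   0   1   1
  3   1   0   0   1   2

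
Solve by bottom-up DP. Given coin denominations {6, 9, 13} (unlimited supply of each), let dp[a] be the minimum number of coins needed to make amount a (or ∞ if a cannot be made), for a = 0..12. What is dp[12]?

2

 a  0  1  2  3  4  5  6  7  8  9 10 11 12
dp  0  -  -  -  -  -  1  -  -  1  -  -  2
(- denotes ∞ / unreachable)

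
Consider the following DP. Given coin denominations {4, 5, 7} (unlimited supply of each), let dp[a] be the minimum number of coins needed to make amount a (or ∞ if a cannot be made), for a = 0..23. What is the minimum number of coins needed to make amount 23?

 a  0  1  2  3  4  5  6  7  8  9 10 11 12 13 14 15 16 17 18 19 20 21 22 23
dp  0  -  -  -  1  1  -  1  2  2  2  2  2  3  2  3  3  3  3  3  4  3  4  4
(- denotes ∞ / unreachable)

4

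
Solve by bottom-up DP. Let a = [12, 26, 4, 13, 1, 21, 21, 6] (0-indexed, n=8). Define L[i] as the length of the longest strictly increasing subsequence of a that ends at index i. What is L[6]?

3

   i    0    1    2    3    4    5    6    7
a[i]   12   26    4   13    1   21   21    6
L[i]    1    2    1    2    1    3    3    2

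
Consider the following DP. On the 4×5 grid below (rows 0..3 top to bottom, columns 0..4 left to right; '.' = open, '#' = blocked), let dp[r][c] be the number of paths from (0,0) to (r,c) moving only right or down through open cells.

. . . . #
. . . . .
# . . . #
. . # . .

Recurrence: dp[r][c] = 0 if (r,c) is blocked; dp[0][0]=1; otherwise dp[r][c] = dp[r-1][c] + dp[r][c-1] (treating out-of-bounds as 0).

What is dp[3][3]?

9

r\c   0   1   2   3   4
  0   1   1   1   1   0
  1   1   2   3   4   4
  2   0   2   5   9   0
  3   0   2   0   9   9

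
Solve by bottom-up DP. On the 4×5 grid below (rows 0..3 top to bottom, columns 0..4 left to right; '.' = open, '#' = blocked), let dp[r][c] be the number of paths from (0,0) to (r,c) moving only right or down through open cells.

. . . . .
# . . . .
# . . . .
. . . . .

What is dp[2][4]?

r\c   0   1   2   3   4
  0   1   1   1   1   1
  1   0   1   2   3   4
  2   0   1   3   6  10
  3   0   1   4  10  20

10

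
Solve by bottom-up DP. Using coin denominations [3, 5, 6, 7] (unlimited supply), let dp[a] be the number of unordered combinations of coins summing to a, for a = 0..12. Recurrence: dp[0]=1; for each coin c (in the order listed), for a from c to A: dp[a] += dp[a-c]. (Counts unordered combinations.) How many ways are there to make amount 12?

4

after  coin     0     1     2     3     4     5     6     7     8     9    10    11    12
          3     1     0     0     1     0     0     1     0     0     1     0     0     1
          5     1     0     0     1     0     1     1     0     1     1     1     1     1
          6     1     0     0     1     0     1     2     0     1     2     1     2     3
          7     1     0     0     1     0     1     2     1     1     2     2     2     4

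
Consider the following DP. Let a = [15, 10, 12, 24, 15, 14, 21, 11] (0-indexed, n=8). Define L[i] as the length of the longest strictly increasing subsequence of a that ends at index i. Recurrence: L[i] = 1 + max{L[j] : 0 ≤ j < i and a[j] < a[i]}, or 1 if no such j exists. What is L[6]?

   i    0    1    2    3    4    5    6    7
a[i]   15   10   12   24   15   14   21   11
L[i]    1    1    2    3    3    3    4    2

4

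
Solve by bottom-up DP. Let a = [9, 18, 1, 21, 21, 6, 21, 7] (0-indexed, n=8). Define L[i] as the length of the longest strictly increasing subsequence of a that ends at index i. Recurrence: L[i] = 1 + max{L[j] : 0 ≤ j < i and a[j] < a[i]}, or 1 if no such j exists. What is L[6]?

3

   i    0    1    2    3    4    5    6    7
a[i]    9   18    1   21   21    6   21    7
L[i]    1    2    1    3    3    2    3    3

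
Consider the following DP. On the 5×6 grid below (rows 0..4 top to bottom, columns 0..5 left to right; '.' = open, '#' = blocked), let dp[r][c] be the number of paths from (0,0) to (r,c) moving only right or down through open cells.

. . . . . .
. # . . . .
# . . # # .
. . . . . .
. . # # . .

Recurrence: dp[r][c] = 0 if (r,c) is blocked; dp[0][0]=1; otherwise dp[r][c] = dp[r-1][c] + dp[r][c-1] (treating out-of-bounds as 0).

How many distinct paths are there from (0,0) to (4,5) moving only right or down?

r\c   0   1   2   3   4   5
  0   1   1   1   1   1   1
  1   1   0   1   2   3   4
  2   0   0   1   0   0   4
  3   0   0   1   1   1   5
  4   0   0   0   0   1   6

6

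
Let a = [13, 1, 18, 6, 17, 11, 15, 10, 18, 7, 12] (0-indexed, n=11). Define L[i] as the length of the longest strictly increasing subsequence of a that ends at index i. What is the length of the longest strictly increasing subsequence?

5

   i    0    1    2    3    4    5    6    7    8    9   10
a[i]   13    1   18    6   17   11   15   10   18    7   12
L[i]    1    1    2    2    3    3    4    3    5    3    4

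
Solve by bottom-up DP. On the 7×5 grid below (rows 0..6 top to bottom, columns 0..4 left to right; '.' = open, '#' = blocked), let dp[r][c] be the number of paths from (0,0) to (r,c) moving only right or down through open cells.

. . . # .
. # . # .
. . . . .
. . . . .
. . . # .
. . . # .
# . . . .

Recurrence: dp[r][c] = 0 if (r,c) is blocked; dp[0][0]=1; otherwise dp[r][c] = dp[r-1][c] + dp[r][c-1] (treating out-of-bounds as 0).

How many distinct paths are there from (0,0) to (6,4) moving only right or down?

23

r\c   0   1   2   3   4
  0   1   1   1   0   0
  1   1   0   1   0   0
  2   1   1   2   2   2
  3   1   2   4   6   8
  4   1   3   7   0   8
  5   1   4  11   0   8
  6   0   4  15  15  23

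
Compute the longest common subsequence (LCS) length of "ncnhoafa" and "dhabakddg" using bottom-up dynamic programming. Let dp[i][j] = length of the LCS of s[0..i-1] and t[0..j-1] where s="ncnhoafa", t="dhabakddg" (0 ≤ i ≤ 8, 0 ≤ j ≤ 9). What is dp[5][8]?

   ''  d  h  a  b  a  k  d  d  g
''  0  0  0  0  0  0  0  0  0  0
 n  0  0  0  0  0  0  0  0  0  0
 c  0  0  0  0  0  0  0  0  0  0
 n  0  0  0  0  0  0  0  0  0  0
 h  0  0  1  1  1  1  1  1  1  1
 o  0  0  1  1  1  1  1  1  1  1
 a  0  0  1  2  2  2  2  2  2  2
 f  0  0  1  2  2  2  2  2  2  2
 a  0  0  1  2  2  3  3  3  3  3

1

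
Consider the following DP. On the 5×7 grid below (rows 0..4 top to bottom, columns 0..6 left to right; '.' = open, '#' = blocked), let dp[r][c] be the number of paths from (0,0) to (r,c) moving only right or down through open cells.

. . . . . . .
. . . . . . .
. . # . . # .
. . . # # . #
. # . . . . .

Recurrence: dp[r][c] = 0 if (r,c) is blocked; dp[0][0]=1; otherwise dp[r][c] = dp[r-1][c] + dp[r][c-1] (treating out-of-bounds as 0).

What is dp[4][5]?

r\c   0   1   2   3   4   5   6
  0   1   1   1   1   1   1   1
  1   1   2   3   4   5   6   7
  2   1   3   0   4   9   0   7
  3   1   4   4   0   0   0   0
  4   1   0   4   4   4   4   4

4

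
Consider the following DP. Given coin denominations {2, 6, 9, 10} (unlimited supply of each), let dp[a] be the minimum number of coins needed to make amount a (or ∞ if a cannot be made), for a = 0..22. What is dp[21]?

3

 a  0  1  2  3  4  5  6  7  8  9 10 11 12 13 14 15 16 17 18 19 20 21 22
dp  0  -  1  -  2  -  1  -  2  1  1  2  2  3  3  2  2  3  2  2  2  3  3
(- denotes ∞ / unreachable)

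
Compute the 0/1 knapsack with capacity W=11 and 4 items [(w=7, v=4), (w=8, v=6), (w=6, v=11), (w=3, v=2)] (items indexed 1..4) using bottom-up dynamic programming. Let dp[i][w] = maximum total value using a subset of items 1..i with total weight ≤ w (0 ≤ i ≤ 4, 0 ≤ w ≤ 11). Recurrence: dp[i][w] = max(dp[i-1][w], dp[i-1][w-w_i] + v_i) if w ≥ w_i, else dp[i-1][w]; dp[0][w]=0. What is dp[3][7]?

i\w   0   1   2   3   4   5   6   7   8   9  10  11
  0   0   0   0   0   0   0   0   0   0   0   0   0
  1   0   0   0   0   0   0   0   4   4   4   4   4
  2   0   0   0   0   0   0   0   4   6   6   6   6
  3   0   0   0   0   0   0  11  11  11  11  11  11
  4   0   0   0   2   2   2  11  11  11  13  13  13

11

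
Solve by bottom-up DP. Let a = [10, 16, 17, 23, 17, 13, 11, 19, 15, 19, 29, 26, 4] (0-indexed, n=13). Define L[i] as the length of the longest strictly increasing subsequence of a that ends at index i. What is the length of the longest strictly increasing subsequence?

   i    0    1    2    3    4    5    6    7    8    9   10   11   12
a[i]   10   16   17   23   17   13   11   19   15   19   29   26    4
L[i]    1    2    3    4    3    2    2    4    3    4    5    5    1

5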